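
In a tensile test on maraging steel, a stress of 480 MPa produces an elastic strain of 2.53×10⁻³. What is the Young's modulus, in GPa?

E = σ/ε = 480 MPa / 2.53×10⁻³ = 189700 MPa = 190 GPa.

190 GPa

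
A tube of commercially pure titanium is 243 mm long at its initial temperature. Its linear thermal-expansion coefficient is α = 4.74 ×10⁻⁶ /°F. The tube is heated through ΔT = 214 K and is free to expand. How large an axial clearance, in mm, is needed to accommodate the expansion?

Convert α: 4.74×10⁻⁶/°F × (9/5) = 8.53×10⁻⁶/K.
ΔL = α·L₀·ΔT = 8.53×10⁻⁶ × 243 mm × 214.0 K = 0.444 mm.

0.444 mm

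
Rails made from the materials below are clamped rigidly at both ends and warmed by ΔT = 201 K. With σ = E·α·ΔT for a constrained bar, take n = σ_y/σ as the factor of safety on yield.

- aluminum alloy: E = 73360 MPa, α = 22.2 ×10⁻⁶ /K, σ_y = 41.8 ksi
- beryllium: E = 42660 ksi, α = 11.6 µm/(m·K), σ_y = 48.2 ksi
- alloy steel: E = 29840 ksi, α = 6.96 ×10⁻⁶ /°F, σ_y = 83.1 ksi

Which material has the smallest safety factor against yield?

With everything in SI (GPa, ×10⁻⁶/K, MPa):
  aluminum alloy: E = 73.36, α = 22.2, σ_y = 288.2 → σ = 327 MPa, n = 0.880
  beryllium: E = 294.1, α = 11.6, σ_y = 332.3 → σ = 686 MPa, n = 0.485
  alloy steel: E = 205.7, α = 12.5, σ_y = 573.0 → σ = 518 MPa, n = 1.11
The minimum is beryllium at n = 0.485.

beryllium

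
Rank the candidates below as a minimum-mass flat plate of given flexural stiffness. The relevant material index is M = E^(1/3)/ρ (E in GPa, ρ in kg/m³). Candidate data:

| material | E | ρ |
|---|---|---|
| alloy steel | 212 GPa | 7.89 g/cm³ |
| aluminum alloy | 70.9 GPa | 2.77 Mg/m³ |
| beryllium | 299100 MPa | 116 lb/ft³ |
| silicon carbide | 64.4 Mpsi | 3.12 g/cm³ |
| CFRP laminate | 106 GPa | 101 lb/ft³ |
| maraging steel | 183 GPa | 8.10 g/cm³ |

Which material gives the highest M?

Normalizing units and computing the index:
  alloy steel: E = 212.0 GPa, ρ = 7890 kg/m³
  aluminum alloy: E = 70.90 GPa, ρ = 2770 kg/m³
  beryllium: E = 299.1 GPa, ρ = 1858 kg/m³
  silicon carbide: E = 444.0 GPa, ρ = 3120 kg/m³
  CFRP laminate: E = 106.0 GPa, ρ = 1618 kg/m³
  maraging steel: E = 183.0 GPa, ρ = 8100 kg/m³
  beryllium: M = 3.60×10⁻³
  CFRP laminate: M = 2.93×10⁻³
  silicon carbide: M = 2.45×10⁻³
  aluminum alloy: M = 1.49×10⁻³
  alloy steel: M = 0.756×10⁻³
  maraging steel: M = 0.701×10⁻³
Beryllium ranks first.

beryllium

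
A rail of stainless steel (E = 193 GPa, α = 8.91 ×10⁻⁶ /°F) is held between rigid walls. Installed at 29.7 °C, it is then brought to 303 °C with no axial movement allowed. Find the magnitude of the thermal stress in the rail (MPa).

846 MPa

α = 8.91×10⁻⁶/°F × 9/5 = 16.0×10⁻⁶/K.
ΔT = 273.3 K. Constrained thermal stress σ = E·α·ΔT = 193.0×10³ MPa × 16.0×10⁻⁶ × 273.3 = 846 MPa (compressive).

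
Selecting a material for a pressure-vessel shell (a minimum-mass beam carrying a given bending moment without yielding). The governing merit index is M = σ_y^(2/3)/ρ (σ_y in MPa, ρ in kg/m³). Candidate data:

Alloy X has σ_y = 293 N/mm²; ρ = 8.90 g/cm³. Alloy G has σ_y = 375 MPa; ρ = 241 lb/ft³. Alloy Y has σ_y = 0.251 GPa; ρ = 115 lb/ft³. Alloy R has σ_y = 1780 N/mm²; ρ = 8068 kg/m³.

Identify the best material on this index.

alloy Y

After converting to SI:
  alloy X: σ_y = 293.0 MPa, ρ = 8900 kg/m³
  alloy G: σ_y = 375.0 MPa, ρ = 3860 kg/m³
  alloy Y: σ_y = 251.0 MPa, ρ = 1842 kg/m³
  alloy R: σ_y = 1780 MPa, ρ = 8068 kg/m³
  alloy Y: M = 21.6×10⁻³
  alloy R: M = 18.2×10⁻³
  alloy G: M = 13.5×10⁻³
  alloy X: M = 4.96×10⁻³
Alloy Y ranks first.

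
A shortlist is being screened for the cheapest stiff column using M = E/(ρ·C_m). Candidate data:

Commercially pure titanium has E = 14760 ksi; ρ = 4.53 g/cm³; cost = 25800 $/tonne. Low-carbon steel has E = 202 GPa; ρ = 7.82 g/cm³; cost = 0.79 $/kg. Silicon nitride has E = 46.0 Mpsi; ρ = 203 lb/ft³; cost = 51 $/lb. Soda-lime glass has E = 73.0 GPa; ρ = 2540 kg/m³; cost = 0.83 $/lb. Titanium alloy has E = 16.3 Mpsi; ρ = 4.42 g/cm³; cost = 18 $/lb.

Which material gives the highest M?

low-carbon steel

Normalizing units and computing the index:
  commercially pure titanium: E = 101.8 GPa, ρ = 4530 kg/m³, cost = 25.80 $/kg
  low-carbon steel: E = 202.0 GPa, ρ = 7820 kg/m³, cost = 0.7900 $/kg
  silicon nitride: E = 317.2 GPa, ρ = 3252 kg/m³, cost = 112.4 $/kg
  soda-lime glass: E = 73.00 GPa, ρ = 2540 kg/m³, cost = 1.830 $/kg
  titanium alloy: E = 112.4 GPa, ρ = 4420 kg/m³, cost = 39.68 $/kg
  low-carbon steel: M = 32.7 MN·m per $
  soda-lime glass: M = 15.7 MN·m per $
  commercially pure titanium: M = 0.871 MN·m per $
  silicon nitride: M = 0.867 MN·m per $
  titanium alloy: M = 0.641 MN·m per $
The maximum is for low-carbon steel.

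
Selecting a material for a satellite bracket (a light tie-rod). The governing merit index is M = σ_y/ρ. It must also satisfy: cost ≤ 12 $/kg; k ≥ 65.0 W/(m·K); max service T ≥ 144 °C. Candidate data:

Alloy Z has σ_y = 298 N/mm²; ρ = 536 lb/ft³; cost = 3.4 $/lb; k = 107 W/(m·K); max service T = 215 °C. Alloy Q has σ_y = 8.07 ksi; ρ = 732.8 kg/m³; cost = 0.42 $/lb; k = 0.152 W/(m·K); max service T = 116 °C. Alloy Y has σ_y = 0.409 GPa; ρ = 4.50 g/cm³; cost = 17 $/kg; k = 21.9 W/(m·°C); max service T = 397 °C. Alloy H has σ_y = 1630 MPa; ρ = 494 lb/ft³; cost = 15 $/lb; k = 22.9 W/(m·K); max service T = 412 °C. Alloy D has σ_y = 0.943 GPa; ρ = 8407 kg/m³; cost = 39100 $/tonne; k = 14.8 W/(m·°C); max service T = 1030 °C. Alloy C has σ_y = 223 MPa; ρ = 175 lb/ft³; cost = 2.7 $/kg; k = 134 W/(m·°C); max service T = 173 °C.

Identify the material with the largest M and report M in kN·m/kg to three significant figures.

alloy C, M = 79.6 kN·m/kg

Screen on constraints: cost ≤ 12 $/kg; k ≥ 65.0 W/(m·K); max service T ≥ 144 °C. Survivors: alloy Z, alloy C.
Convert each candidate to consistent units, then evaluate M:
  alloy Z: σ_y = 298.0 MPa, ρ = 8586 kg/m³
  alloy C: σ_y = 223.0 MPa, ρ = 2803 kg/m³
  alloy C: M = 79.6 kN·m/kg
  alloy Z: M = 34.7 kN·m/kg
Highest index: alloy C.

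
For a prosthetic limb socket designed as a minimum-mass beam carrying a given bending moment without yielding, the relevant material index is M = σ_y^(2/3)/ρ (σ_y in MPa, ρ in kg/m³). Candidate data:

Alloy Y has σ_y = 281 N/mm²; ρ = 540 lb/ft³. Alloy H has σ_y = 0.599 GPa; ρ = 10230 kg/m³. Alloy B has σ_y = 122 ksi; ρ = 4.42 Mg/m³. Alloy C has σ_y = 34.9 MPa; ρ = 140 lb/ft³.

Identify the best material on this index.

alloy B

Convert each candidate to consistent units, then evaluate M:
  alloy Y: σ_y = 281.0 MPa, ρ = 8650 kg/m³
  alloy H: σ_y = 599.0 MPa, ρ = 10230 kg/m³
  alloy B: σ_y = 841.2 MPa, ρ = 4420 kg/m³
  alloy C: σ_y = 34.90 MPa, ρ = 2243 kg/m³
  alloy B: M = 20.2×10⁻³
  alloy H: M = 6.95×10⁻³
  alloy Y: M = 4.96×10⁻³
  alloy C: M = 4.76×10⁻³
The maximum is for alloy B.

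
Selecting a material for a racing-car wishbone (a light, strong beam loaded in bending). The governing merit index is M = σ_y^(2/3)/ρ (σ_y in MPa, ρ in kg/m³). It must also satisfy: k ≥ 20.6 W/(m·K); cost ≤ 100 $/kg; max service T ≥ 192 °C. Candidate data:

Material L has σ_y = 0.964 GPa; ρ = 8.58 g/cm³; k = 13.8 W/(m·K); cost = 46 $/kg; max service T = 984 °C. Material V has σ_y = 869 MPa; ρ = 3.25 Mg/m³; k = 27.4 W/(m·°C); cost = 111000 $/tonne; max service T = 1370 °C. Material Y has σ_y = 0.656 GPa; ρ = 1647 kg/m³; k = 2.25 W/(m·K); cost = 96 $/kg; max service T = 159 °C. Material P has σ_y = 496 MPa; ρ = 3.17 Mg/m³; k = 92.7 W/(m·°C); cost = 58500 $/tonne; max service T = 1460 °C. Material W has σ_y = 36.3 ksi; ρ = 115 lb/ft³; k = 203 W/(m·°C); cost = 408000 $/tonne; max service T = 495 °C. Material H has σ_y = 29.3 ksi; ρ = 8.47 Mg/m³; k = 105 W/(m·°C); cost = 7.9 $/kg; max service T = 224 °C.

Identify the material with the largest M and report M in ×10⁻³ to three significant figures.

material P, M = 19.8×10⁻³

Screen on constraints: k ≥ 20.6 W/(m·K); cost ≤ 100 $/kg; max service T ≥ 192 °C. Survivors: material P, material H.
Normalizing units and computing the index:
  material P: σ_y = 496.0 MPa, ρ = 3170 kg/m³
  material H: σ_y = 202.0 MPa, ρ = 8470 kg/m³
  material P: M = 19.8×10⁻³
  material H: M = 4.06×10⁻³
Material P has the largest M.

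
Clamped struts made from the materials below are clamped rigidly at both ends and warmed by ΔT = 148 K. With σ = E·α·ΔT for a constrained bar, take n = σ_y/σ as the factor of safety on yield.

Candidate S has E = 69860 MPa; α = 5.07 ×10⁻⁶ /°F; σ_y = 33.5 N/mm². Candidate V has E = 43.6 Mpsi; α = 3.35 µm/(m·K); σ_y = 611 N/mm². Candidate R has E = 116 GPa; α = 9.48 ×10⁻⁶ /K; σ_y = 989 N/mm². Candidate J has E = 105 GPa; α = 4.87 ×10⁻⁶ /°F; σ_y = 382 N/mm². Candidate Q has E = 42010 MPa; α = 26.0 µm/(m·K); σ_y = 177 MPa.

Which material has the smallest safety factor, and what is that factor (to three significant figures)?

candidate S, n = 0.355

Converting E to GPa, α to ×10⁻⁶/K, σ_y to MPa, then σ and n for each:
  candidate S: E = 69.86, α = 9.13, σ_y = 33.50 → σ = 94.4 MPa, n = 0.355
  candidate V: E = 300.6, α = 3.35, σ_y = 611.0 → σ = 149 MPa, n = 4.10
  candidate R: E = 116.0, α = 9.48, σ_y = 989.0 → σ = 163 MPa, n = 6.08
  candidate J: E = 105.0, α = 8.77, σ_y = 382.0 → σ = 136 MPa, n = 2.80
  candidate Q: E = 42.01, α = 26.0, σ_y = 177.0 → σ = 162 MPa, n = 1.09
Smallest n: candidate S with n = 0.355.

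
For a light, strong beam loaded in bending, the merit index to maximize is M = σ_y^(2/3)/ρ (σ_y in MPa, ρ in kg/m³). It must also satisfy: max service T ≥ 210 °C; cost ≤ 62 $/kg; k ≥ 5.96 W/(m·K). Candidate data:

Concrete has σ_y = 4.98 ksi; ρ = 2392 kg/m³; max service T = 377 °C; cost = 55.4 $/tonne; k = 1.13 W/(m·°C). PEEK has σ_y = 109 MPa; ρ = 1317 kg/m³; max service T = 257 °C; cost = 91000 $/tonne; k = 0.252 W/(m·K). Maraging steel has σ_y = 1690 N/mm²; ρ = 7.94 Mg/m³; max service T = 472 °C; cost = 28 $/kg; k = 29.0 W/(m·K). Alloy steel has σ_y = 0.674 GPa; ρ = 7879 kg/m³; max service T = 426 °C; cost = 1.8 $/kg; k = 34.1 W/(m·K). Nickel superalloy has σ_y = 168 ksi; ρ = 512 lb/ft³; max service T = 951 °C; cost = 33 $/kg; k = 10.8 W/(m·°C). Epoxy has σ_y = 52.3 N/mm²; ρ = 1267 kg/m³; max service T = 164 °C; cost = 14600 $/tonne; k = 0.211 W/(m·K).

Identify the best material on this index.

maraging steel

Screen on constraints: max service T ≥ 210 °C; cost ≤ 62 $/kg; k ≥ 5.96 W/(m·K). Survivors: maraging steel, alloy steel, nickel superalloy.
Putting every candidate on a common basis:
  maraging steel: σ_y = 1690 MPa, ρ = 7940 kg/m³
  alloy steel: σ_y = 674.0 MPa, ρ = 7879 kg/m³
  nickel superalloy: σ_y = 1158 MPa, ρ = 8201 kg/m³
  maraging steel: M = 17.9×10⁻³
  nickel superalloy: M = 13.4×10⁻³
  alloy steel: M = 9.76×10⁻³
Maraging steel ranks first.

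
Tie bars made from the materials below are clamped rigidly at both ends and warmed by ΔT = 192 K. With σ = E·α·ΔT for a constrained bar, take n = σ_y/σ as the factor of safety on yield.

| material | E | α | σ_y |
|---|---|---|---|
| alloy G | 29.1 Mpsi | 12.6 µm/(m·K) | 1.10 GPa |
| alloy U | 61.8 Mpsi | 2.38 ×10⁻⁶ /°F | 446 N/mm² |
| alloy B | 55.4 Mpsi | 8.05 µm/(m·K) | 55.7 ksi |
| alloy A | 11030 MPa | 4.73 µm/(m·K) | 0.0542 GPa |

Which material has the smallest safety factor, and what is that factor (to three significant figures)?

alloy B, n = 0.651

Per material, after unit conversion:
  alloy G: E = 200.6, α = 12.6, σ_y = 1100 → σ = 485 MPa, n = 2.27
  alloy U: E = 426.1, α = 4.28, σ_y = 446.0 → σ = 350 MPa, n = 1.27
  alloy B: E = 382.0, α = 8.05, σ_y = 384.0 → σ = 590 MPa, n = 0.651
  alloy A: E = 11.03, α = 4.73, σ_y = 54.20 → σ = 10.0 MPa, n = 5.41
Smallest n: alloy B with n = 0.651.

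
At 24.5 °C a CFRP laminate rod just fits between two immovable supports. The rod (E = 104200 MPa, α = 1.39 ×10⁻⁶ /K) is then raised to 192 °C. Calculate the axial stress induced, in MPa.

E = 104200 MPa = 104.2 GPa.
ΔT = 167.5 K. Constrained thermal stress σ = E·α·ΔT = 104.2×10³ MPa × 1.39×10⁻⁶ × 167.5 = 24.3 MPa (compressive).

24.3 MPa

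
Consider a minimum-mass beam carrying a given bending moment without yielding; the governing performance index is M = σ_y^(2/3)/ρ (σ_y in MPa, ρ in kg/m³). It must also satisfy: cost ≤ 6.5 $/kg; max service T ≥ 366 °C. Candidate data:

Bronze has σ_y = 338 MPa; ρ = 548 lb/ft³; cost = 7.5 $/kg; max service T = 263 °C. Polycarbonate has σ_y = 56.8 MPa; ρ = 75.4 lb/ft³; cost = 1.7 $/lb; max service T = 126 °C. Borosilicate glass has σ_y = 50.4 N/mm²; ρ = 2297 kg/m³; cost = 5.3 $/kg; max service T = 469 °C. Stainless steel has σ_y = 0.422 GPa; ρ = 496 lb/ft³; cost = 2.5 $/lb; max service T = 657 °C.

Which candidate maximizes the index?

Screen on constraints: cost ≤ 6.5 $/kg; max service T ≥ 366 °C. Survivors: borosilicate glass, stainless steel.
After converting to SI:
  borosilicate glass: σ_y = 50.40 MPa, ρ = 2297 kg/m³
  stainless steel: σ_y = 422.0 MPa, ρ = 7945 kg/m³
  stainless steel: M = 7.08×10⁻³
  borosilicate glass: M = 5.94×10⁻³
Stainless steel ranks first.

stainless steel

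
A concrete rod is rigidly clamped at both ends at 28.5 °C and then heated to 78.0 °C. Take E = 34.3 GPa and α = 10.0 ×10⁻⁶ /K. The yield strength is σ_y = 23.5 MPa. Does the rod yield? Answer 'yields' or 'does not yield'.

does not yield

ΔT = 49.50 K. Constrained thermal stress σ = E·α·ΔT = 34.30×10³ MPa × 10.0×10⁻⁶ × 49.50 = 17.0 MPa (compressive).
Compare to σ_y = 23.5 MPa: σ < σ_y, so it does not yield.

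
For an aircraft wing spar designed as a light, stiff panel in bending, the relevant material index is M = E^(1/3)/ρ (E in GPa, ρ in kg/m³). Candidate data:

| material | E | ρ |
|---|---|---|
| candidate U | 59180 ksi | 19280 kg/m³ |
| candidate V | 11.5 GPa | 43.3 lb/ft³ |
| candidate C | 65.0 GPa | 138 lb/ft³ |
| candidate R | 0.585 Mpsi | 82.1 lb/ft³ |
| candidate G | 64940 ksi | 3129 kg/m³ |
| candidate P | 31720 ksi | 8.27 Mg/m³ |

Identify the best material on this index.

Normalizing units and computing the index:
  candidate U: E = 408.0 GPa, ρ = 19280 kg/m³
  candidate V: E = 11.50 GPa, ρ = 693.6 kg/m³
  candidate C: E = 65.00 GPa, ρ = 2211 kg/m³
  candidate R: E = 4.033 GPa, ρ = 1315 kg/m³
  candidate G: E = 447.7 GPa, ρ = 3129 kg/m³
  candidate P: E = 218.7 GPa, ρ = 8270 kg/m³
  candidate V: M = 3.25×10⁻³
  candidate G: M = 2.44×10⁻³
  candidate C: M = 1.82×10⁻³
  candidate R: M = 1.21×10⁻³
  candidate P: M = 0.729×10⁻³
  candidate U: M = 0.385×10⁻³
Candidate V has the largest M.

candidate V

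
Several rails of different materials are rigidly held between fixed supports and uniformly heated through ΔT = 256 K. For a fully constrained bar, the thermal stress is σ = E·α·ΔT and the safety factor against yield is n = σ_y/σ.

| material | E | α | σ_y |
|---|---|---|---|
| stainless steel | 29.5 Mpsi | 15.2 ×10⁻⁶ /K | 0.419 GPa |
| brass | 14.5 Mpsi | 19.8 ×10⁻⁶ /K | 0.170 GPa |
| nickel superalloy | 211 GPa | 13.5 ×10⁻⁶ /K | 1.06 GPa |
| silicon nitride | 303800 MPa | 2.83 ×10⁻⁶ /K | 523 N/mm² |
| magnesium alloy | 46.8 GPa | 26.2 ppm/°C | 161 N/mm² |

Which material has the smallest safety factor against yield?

brass

Converting E to GPa, α to ×10⁻⁶/K, σ_y to MPa, then σ and n for each:
  stainless steel: E = 203.4, α = 15.2, σ_y = 419.0 → σ = 791 MPa, n = 0.529
  brass: E = 99.97, α = 19.8, σ_y = 170.0 → σ = 507 MPa, n = 0.335
  nickel superalloy: E = 211.0, α = 13.5, σ_y = 1060 → σ = 729 MPa, n = 1.45
  silicon nitride: E = 303.8, α = 2.83, σ_y = 523.0 → σ = 220 MPa, n = 2.38
  magnesium alloy: E = 46.80, α = 26.2, σ_y = 161.0 → σ = 314 MPa, n = 0.513
The minimum is brass at n = 0.335.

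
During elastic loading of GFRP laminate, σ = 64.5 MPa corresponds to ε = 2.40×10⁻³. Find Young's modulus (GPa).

E = σ/ε = 64.5 MPa / 2.40×10⁻³ = 26880 MPa = 26.9 GPa.

26.9 GPa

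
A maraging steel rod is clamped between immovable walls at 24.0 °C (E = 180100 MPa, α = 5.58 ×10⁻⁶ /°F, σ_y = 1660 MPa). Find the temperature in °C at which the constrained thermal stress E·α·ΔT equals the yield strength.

942 °C

E = 180100 MPa = 180.1 GPa.
α = 5.58×10⁻⁶/°F × 9/5 = 10.0×10⁻⁶/K.
E·α·ΔT = 1660 MPa ⇒ ΔT = 1660 / (180.1×10³ × 10.0×10⁻⁶) = 917.7 K.
T = 24.0 + 917.7 = 941.7 °C.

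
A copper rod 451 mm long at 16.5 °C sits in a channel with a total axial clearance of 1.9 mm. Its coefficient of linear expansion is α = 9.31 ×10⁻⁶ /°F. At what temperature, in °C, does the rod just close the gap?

268 °C

α = 9.31×10⁻⁶/°F × 9/5 = 16.8×10⁻⁶/K.
α·L₀·ΔT = 1.9 mm ⇒ ΔT = 1.9 / (16.8×10⁻⁶ × 451.0) = 251.4 K.
T = 16.5 + 251.4 = 267.9 °C.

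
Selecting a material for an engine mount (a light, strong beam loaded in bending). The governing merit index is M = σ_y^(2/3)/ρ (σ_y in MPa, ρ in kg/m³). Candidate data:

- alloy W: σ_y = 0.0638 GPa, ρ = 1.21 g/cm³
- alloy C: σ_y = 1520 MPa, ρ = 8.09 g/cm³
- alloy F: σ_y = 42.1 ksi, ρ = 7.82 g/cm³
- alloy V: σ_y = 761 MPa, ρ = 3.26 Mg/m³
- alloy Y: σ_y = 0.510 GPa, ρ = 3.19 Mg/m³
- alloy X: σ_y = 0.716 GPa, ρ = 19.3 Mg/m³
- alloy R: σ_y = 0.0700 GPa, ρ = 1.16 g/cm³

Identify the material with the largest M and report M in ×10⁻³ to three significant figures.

alloy V, M = 25.6×10⁻³

Putting every candidate on a common basis:
  alloy W: σ_y = 63.80 MPa, ρ = 1210 kg/m³
  alloy C: σ_y = 1520 MPa, ρ = 8090 kg/m³
  alloy F: σ_y = 290.3 MPa, ρ = 7820 kg/m³
  alloy V: σ_y = 761.0 MPa, ρ = 3260 kg/m³
  alloy Y: σ_y = 510.0 MPa, ρ = 3190 kg/m³
  alloy X: σ_y = 716.0 MPa, ρ = 19300 kg/m³
  alloy R: σ_y = 70.00 MPa, ρ = 1160 kg/m³
  alloy V: M = 25.6×10⁻³
  alloy Y: M = 20.0×10⁻³
  alloy C: M = 16.3×10⁻³
  alloy R: M = 14.6×10⁻³
  alloy W: M = 13.2×10⁻³
  alloy F: M = 5.61×10⁻³
  alloy X: M = 4.15×10⁻³
Highest index: alloy V.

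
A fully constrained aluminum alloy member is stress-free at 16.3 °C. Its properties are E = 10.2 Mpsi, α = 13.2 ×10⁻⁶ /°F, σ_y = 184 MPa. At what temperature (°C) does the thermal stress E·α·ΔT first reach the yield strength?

E = 10.2 Mpsi = 70.33 GPa.
α = 13.2×10⁻⁶/°F × 9/5 = 23.8×10⁻⁶/K.
E·α·ΔT = 184.0 MPa ⇒ ΔT = 184.0 / (70.33×10³ × 23.8×10⁻⁶) = 110.1 K.
T = 16.3 + 110.1 = 126.4 °C.

126 °C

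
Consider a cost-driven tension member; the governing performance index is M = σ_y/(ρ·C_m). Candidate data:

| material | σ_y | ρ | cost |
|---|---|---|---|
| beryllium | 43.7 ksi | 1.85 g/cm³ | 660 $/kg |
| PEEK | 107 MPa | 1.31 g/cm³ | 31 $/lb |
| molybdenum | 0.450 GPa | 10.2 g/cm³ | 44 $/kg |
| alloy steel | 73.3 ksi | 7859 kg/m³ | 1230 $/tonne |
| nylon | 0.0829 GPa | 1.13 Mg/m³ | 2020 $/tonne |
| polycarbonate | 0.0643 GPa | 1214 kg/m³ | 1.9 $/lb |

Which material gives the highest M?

After converting to SI:
  beryllium: σ_y = 301.3 MPa, ρ = 1850 kg/m³, cost = 660.0 $/kg
  PEEK: σ_y = 107.0 MPa, ρ = 1310 kg/m³, cost = 68.34 $/kg
  molybdenum: σ_y = 450.0 MPa, ρ = 10200 kg/m³, cost = 44.00 $/kg
  alloy steel: σ_y = 505.4 MPa, ρ = 7859 kg/m³, cost = 1.230 $/kg
  nylon: σ_y = 82.90 MPa, ρ = 1130 kg/m³, cost = 2.020 $/kg
  polycarbonate: σ_y = 64.30 MPa, ρ = 1214 kg/m³, cost = 4.189 $/kg
  alloy steel: M = 52.3 kN·m per $
  nylon: M = 36.3 kN·m per $
  polycarbonate: M = 12.6 kN·m per $
  PEEK: M = 1.20 kN·m per $
  molybdenum: M = 1.00 kN·m per $
  beryllium: M = 0.247 kN·m per $
Highest index: alloy steel.

alloy steel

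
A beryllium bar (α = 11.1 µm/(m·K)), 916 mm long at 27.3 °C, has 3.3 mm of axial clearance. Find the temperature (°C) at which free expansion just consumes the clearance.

352 °C

α·L₀·ΔT = 3.3 mm ⇒ ΔT = 3.3 / (11.1×10⁻⁶ × 916.0) = 324.6 K.
T = 27.3 + 324.6 = 351.9 °C.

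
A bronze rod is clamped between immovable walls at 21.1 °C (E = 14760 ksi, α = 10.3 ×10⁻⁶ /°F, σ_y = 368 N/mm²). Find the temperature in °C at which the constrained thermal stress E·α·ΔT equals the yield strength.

216 °C

E = 14760 ksi = 101.8 GPa.
α = 10.3×10⁻⁶/°F × 9/5 = 18.5×10⁻⁶/K.
σ_y = 368 N/mm² = 368.0 MPa.
E·α·ΔT = 368.0 MPa ⇒ ΔT = 368.0 / (101.8×10³ × 18.5×10⁻⁶) = 195.0 K.
T = 21.1 + 195.0 = 216.1 °C.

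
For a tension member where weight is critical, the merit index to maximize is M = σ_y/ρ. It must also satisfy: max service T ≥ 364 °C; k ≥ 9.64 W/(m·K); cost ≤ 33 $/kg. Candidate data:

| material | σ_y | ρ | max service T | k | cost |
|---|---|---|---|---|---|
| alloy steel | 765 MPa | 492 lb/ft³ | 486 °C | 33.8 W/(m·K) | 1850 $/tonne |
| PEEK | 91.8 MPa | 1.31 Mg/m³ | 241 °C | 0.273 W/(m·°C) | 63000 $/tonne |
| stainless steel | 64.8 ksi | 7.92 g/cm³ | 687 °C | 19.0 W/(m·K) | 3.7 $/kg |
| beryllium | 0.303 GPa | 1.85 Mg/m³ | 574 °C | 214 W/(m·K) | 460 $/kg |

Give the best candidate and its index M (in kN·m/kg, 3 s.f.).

Screen on constraints: max service T ≥ 364 °C; k ≥ 9.64 W/(m·K); cost ≤ 33 $/kg. Survivors: alloy steel, stainless steel.
Normalizing units and computing the index:
  alloy steel: σ_y = 765.0 MPa, ρ = 7881 kg/m³
  stainless steel: σ_y = 446.8 MPa, ρ = 7920 kg/m³
  alloy steel: M = 97.1 kN·m/kg
  stainless steel: M = 56.4 kN·m/kg
Alloy steel has the largest M.

alloy steel, M = 97.1 kN·m/kg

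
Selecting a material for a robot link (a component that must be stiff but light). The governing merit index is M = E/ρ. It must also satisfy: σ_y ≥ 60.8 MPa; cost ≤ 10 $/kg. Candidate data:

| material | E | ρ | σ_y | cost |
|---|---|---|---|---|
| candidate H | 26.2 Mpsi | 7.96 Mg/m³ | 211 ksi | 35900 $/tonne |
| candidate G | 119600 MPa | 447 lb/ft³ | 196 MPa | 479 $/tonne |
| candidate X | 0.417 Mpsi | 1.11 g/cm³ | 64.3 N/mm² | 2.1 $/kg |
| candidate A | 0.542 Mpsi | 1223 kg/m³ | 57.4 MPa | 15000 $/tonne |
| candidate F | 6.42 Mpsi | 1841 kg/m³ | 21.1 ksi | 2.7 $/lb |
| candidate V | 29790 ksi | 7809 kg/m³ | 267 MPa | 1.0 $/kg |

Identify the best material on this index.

Screen on constraints: σ_y ≥ 60.8 MPa; cost ≤ 10 $/kg. Survivors: candidate G, candidate X, candidate F, candidate V.
Putting every candidate on a common basis:
  candidate G: E = 119.6 GPa, ρ = 7160 kg/m³
  candidate X: E = 2.875 GPa, ρ = 1110 kg/m³
  candidate F: E = 44.26 GPa, ρ = 1841 kg/m³
  candidate V: E = 205.4 GPa, ρ = 7809 kg/m³
  candidate V: M = 26.3 MN·m/kg
  candidate F: M = 24.0 MN·m/kg
  candidate G: M = 16.7 MN·m/kg
  candidate X: M = 2.59 MN·m/kg
Candidate V has the largest M.

candidate V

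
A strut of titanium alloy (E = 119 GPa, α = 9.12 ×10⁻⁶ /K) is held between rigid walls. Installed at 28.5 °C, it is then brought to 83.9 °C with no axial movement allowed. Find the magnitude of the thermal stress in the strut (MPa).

60.1 MPa

ΔT = 55.40 K. Constrained thermal stress σ = E·α·ΔT = 119.0×10³ MPa × 9.12×10⁻⁶ × 55.40 = 60.1 MPa (compressive).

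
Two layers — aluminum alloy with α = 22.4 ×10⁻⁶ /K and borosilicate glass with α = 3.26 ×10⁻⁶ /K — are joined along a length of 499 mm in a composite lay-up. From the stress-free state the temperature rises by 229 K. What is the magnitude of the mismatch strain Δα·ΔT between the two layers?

4.38×10⁻³

Δα = |22.4 − 3.26|×10⁻⁶/K = 19.1×10⁻⁶/K.
Mismatch strain = Δα·ΔT = 19.1×10⁻⁶ × 229.0 = 4.38×10⁻³.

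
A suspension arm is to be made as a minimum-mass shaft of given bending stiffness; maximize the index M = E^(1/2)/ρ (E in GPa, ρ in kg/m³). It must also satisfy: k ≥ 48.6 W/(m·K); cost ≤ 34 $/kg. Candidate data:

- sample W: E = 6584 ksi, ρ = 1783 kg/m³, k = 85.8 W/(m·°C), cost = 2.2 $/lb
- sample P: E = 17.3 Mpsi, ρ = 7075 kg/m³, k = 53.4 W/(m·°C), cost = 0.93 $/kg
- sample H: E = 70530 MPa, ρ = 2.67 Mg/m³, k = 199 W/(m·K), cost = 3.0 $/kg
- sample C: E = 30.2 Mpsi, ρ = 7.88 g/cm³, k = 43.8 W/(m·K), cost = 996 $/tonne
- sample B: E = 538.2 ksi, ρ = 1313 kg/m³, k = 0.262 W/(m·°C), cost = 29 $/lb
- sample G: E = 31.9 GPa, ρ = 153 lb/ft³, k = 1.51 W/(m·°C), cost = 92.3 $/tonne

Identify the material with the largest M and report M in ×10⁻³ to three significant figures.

sample W, M = 3.78×10⁻³

Screen on constraints: k ≥ 48.6 W/(m·K); cost ≤ 34 $/kg. Survivors: sample W, sample P, sample H.
Convert each candidate to consistent units, then evaluate M:
  sample W: E = 45.40 GPa, ρ = 1783 kg/m³
  sample P: E = 119.3 GPa, ρ = 7075 kg/m³
  sample H: E = 70.53 GPa, ρ = 2670 kg/m³
  sample W: M = 3.78×10⁻³
  sample H: M = 3.15×10⁻³
  sample P: M = 1.54×10⁻³
Sample W has the largest M.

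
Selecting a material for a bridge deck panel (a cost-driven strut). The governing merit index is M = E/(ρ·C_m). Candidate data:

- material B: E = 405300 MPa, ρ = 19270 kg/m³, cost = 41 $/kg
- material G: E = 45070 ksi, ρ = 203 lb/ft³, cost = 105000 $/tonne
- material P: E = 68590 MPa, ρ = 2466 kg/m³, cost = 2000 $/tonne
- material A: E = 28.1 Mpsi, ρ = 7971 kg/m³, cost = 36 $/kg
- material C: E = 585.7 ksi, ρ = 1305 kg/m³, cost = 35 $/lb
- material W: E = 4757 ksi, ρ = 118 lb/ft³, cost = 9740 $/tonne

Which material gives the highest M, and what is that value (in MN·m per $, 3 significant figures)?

material P, M = 13.9 MN·m per $

Normalizing units and computing the index:
  material B: E = 405.3 GPa, ρ = 19270 kg/m³, cost = 41.00 $/kg
  material G: E = 310.7 GPa, ρ = 3252 kg/m³, cost = 105.0 $/kg
  material P: E = 68.59 GPa, ρ = 2466 kg/m³, cost = 2.000 $/kg
  material A: E = 193.7 GPa, ρ = 7971 kg/m³, cost = 36.00 $/kg
  material C: E = 4.038 GPa, ρ = 1305 kg/m³, cost = 77.16 $/kg
  material W: E = 32.80 GPa, ρ = 1890 kg/m³, cost = 9.740 $/kg
  material P: M = 13.9 MN·m per $
  material W: M = 1.78 MN·m per $
  material G: M = 0.910 MN·m per $
  material A: M = 0.675 MN·m per $
  material B: M = 0.513 MN·m per $
  material C: M = 0.0401 MN·m per $
Highest index: material P.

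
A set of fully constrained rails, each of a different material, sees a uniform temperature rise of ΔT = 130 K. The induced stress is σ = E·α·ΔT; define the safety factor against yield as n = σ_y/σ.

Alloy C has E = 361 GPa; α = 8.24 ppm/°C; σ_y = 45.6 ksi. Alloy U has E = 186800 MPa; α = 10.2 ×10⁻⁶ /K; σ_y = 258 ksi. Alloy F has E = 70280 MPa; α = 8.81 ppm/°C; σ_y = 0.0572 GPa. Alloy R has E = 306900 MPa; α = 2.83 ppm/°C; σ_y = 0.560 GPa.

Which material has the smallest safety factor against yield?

alloy F

With everything in SI (GPa, ×10⁻⁶/K, MPa):
  alloy C: E = 361.0, α = 8.24, σ_y = 314.4 → σ = 387 MPa, n = 0.813
  alloy U: E = 186.8, α = 10.2, σ_y = 1779 → σ = 248 MPa, n = 7.18
  alloy F: E = 70.28, α = 8.81, σ_y = 57.20 → σ = 80.5 MPa, n = 0.711
  alloy R: E = 306.9, α = 2.83, σ_y = 560.0 → σ = 113 MPa, n = 4.96
Smallest n: alloy F with n = 0.711.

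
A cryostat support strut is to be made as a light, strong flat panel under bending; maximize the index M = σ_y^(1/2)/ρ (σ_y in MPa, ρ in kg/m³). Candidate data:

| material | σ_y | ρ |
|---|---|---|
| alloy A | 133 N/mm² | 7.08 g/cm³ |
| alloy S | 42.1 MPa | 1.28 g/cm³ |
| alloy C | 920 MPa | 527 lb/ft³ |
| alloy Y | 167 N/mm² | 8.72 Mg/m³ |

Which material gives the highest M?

Putting every candidate on a common basis:
  alloy A: σ_y = 133.0 MPa, ρ = 7080 kg/m³
  alloy S: σ_y = 42.10 MPa, ρ = 1280 kg/m³
  alloy C: σ_y = 920.0 MPa, ρ = 8442 kg/m³
  alloy Y: σ_y = 167.0 MPa, ρ = 8720 kg/m³
  alloy S: M = 5.07×10⁻³
  alloy C: M = 3.59×10⁻³
  alloy A: M = 1.63×10⁻³
  alloy Y: M = 1.48×10⁻³
Highest index: alloy S.

alloy S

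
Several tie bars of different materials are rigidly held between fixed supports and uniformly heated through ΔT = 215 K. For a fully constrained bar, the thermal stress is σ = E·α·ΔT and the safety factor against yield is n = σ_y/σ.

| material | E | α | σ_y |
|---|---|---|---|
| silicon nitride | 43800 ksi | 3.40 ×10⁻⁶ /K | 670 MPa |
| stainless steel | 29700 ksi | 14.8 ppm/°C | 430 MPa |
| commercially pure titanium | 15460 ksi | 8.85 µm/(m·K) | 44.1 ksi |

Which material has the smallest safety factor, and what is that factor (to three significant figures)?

stainless steel, n = 0.660

With everything in SI (GPa, ×10⁻⁶/K, MPa):
  silicon nitride: E = 302.0, α = 3.40, σ_y = 670.0 → σ = 221 MPa, n = 3.04
  stainless steel: E = 204.8, α = 14.8, σ_y = 430.0 → σ = 652 MPa, n = 0.660
  commercially pure titanium: E = 106.6, α = 8.85, σ_y = 304.1 → σ = 203 MPa, n = 1.50
Stainless steel has the lowest safety factor, n = 0.660.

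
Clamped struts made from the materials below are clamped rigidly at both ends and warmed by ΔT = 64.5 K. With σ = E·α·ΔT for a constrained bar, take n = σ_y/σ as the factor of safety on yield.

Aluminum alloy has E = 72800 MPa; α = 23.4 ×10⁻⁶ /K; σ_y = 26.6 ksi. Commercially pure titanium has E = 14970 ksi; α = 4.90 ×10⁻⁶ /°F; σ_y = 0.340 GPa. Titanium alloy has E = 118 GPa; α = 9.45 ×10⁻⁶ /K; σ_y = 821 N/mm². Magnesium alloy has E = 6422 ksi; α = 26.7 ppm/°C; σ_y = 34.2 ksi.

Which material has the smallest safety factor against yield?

aluminum alloy

With everything in SI (GPa, ×10⁻⁶/K, MPa):
  aluminum alloy: E = 72.80, α = 23.4, σ_y = 183.4 → σ = 110 MPa, n = 1.67
  commercially pure titanium: E = 103.2, α = 8.82, σ_y = 340.0 → σ = 58.7 MPa, n = 5.79
  titanium alloy: E = 118.0, α = 9.45, σ_y = 821.0 → σ = 71.9 MPa, n = 11.4
  magnesium alloy: E = 44.28, α = 26.7, σ_y = 235.8 → σ = 76.3 MPa, n = 3.09
Smallest n: aluminum alloy with n = 1.67.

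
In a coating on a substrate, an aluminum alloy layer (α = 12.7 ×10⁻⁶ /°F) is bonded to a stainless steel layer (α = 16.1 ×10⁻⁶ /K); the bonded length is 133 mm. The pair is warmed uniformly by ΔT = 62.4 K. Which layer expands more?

aluminum alloy: α = 12.7×10⁻⁶/°F × 9/5 = 22.9×10⁻⁶/K.
α(aluminum alloy) = 22.9×10⁻⁶/K vs α(stainless steel) = 16.1×10⁻⁶/K.
Higher α expands more for the same ΔT: aluminum alloy.

aluminum alloy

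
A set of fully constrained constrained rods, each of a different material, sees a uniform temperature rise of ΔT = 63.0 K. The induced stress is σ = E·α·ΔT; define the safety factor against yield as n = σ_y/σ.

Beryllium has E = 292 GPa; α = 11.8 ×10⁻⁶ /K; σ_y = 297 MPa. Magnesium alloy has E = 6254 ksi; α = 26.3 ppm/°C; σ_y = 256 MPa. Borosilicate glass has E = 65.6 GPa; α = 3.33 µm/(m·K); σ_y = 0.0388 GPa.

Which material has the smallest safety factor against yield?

beryllium

Converting E to GPa, α to ×10⁻⁶/K, σ_y to MPa, then σ and n for each:
  beryllium: E = 292.0, α = 11.8, σ_y = 297.0 → σ = 217 MPa, n = 1.37
  magnesium alloy: E = 43.12, α = 26.3, σ_y = 256.0 → σ = 71.4 MPa, n = 3.58
  borosilicate glass: E = 65.60, α = 3.33, σ_y = 38.80 → σ = 13.8 MPa, n = 2.82
The minimum is beryllium at n = 1.37.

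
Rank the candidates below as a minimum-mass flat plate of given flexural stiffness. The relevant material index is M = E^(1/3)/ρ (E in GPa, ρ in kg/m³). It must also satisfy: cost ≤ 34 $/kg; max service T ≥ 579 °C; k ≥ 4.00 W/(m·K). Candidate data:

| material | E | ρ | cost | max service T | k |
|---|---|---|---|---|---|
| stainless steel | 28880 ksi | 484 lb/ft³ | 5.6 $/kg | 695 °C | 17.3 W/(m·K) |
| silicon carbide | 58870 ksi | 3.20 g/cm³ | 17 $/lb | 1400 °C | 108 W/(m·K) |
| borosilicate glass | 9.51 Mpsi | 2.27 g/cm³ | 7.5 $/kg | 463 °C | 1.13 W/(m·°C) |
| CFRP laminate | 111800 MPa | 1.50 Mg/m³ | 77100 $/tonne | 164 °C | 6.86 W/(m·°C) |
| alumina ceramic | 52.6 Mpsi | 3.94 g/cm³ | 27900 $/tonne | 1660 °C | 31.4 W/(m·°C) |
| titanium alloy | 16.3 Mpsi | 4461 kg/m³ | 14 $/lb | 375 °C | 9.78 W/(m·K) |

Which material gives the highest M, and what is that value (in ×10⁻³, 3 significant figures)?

Screen on constraints: cost ≤ 34 $/kg; max service T ≥ 579 °C; k ≥ 4.00 W/(m·K). Survivors: stainless steel, alumina ceramic.
Normalizing units and computing the index:
  stainless steel: E = 199.1 GPa, ρ = 7753 kg/m³
  alumina ceramic: E = 362.7 GPa, ρ = 3940 kg/m³
  alumina ceramic: M = 1.81×10⁻³
  stainless steel: M = 0.753×10⁻³
Alumina ceramic ranks first.

alumina ceramic, M = 1.81×10⁻³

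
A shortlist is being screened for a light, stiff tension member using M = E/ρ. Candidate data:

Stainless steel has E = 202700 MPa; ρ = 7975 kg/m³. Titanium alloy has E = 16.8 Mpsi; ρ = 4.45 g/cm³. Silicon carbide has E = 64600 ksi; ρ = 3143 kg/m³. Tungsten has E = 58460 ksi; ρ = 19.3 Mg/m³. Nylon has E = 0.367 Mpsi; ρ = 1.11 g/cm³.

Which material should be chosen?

Putting every candidate on a common basis:
  stainless steel: E = 202.7 GPa, ρ = 7975 kg/m³
  titanium alloy: E = 115.8 GPa, ρ = 4450 kg/m³
  silicon carbide: E = 445.4 GPa, ρ = 3143 kg/m³
  tungsten: E = 403.1 GPa, ρ = 19300 kg/m³
  nylon: E = 2.530 GPa, ρ = 1110 kg/m³
  silicon carbide: M = 142 MN·m/kg
  titanium alloy: M = 26.0 MN·m/kg
  stainless steel: M = 25.4 MN·m/kg
  tungsten: M = 20.9 MN·m/kg
  nylon: M = 2.28 MN·m/kg
Silicon carbide has the largest M.

silicon carbide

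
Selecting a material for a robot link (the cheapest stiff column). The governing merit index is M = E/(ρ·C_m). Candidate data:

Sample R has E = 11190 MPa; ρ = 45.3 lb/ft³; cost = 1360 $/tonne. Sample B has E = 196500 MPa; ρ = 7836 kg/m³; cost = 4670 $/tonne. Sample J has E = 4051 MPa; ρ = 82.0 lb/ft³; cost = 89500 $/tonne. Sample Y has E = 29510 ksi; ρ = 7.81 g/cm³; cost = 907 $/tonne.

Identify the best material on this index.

Normalizing units and computing the index:
  sample R: E = 11.19 GPa, ρ = 725.6 kg/m³, cost = 1.360 $/kg
  sample B: E = 196.5 GPa, ρ = 7836 kg/m³, cost = 4.670 $/kg
  sample J: E = 4.051 GPa, ρ = 1314 kg/m³, cost = 89.50 $/kg
  sample Y: E = 203.5 GPa, ρ = 7810 kg/m³, cost = 0.9070 $/kg
  sample Y: M = 28.7 MN·m per $
  sample R: M = 11.3 MN·m per $
  sample B: M = 5.37 MN·m per $
  sample J: M = 0.0345 MN·m per $
Sample Y ranks first.

sample Y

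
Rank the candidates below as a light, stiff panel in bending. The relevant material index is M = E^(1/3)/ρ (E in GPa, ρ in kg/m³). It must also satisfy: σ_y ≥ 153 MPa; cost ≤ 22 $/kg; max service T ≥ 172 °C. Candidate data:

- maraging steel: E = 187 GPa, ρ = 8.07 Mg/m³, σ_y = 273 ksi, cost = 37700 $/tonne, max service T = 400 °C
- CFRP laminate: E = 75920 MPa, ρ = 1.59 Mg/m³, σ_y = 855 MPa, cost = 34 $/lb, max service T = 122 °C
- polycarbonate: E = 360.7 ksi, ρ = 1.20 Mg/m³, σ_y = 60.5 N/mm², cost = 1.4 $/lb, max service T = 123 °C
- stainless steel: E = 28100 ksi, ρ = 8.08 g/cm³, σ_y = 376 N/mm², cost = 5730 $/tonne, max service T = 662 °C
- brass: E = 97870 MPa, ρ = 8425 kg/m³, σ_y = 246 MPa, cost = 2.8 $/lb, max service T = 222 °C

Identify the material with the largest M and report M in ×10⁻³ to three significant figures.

Screen on constraints: σ_y ≥ 153 MPa; cost ≤ 22 $/kg; max service T ≥ 172 °C. Survivors: stainless steel, brass.
Convert each candidate to consistent units, then evaluate M:
  stainless steel: E = 193.7 GPa, ρ = 8080 kg/m³
  brass: E = 97.87 GPa, ρ = 8425 kg/m³
  stainless steel: M = 0.716×10⁻³
  brass: M = 0.547×10⁻³
Stainless steel has the largest M.

stainless steel, M = 0.716×10⁻³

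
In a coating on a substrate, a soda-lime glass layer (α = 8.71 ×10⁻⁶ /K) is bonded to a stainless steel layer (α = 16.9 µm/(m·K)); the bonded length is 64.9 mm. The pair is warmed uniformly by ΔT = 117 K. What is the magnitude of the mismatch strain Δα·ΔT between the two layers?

9.58×10⁻⁴

Δα = |8.71 − 16.9|×10⁻⁶/K = 8.19×10⁻⁶/K.
Mismatch strain = Δα·ΔT = 8.19×10⁻⁶ × 117.0 = 9.58×10⁻⁴.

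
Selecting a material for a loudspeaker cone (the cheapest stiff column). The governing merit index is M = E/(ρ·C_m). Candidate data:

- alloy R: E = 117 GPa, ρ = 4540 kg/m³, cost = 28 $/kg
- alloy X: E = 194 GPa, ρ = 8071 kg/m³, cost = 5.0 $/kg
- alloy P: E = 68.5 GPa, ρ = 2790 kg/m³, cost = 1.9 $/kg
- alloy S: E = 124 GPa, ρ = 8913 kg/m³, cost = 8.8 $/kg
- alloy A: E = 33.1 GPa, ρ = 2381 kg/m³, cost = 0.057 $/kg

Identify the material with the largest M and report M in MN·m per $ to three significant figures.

Computing M directly (units already consistent):
  alloy A: M = 244 MN·m per $
  alloy P: M = 12.9 MN·m per $
  alloy X: M = 4.81 MN·m per $
  alloy S: M = 1.58 MN·m per $
  alloy R: M = 0.920 MN·m per $
Alloy A has the largest M.

alloy A, M = 244 MN·m per $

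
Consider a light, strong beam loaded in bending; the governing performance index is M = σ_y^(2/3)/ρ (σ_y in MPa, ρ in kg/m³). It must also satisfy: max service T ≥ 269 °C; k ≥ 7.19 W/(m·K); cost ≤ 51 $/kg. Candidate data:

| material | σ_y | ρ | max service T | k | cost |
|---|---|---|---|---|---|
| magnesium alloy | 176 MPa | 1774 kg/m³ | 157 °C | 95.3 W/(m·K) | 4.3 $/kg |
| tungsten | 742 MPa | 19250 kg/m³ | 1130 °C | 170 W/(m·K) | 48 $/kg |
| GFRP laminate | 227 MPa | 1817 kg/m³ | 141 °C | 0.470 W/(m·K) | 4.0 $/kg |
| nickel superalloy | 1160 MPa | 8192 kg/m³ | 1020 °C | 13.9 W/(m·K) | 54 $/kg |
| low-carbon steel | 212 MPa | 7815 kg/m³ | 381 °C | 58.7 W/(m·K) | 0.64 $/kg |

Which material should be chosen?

Screen on constraints: max service T ≥ 269 °C; k ≥ 7.19 W/(m·K); cost ≤ 51 $/kg. Survivors: tungsten, low-carbon steel.
Evaluate M for each candidate:
  low-carbon steel: M = 4.55×10⁻³
  tungsten: M = 4.26×10⁻³
Highest index: low-carbon steel.

low-carbon steel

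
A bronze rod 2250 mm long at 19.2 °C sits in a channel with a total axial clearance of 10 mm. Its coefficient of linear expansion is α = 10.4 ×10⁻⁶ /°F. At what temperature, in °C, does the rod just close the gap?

α = 10.4×10⁻⁶/°F × 9/5 = 18.7×10⁻⁶/K.
α·L₀·ΔT = 10.0 mm ⇒ ΔT = 10.0 / (18.7×10⁻⁶ × 2250.0) = 237.4 K.
T = 19.2 + 237.4 = 256.6 °C.

257 °C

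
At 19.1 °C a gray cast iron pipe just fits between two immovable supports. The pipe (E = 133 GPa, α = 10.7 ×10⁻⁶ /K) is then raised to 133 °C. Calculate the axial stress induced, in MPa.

162 MPa

ΔT = 113.9 K. Constrained thermal stress σ = E·α·ΔT = 133.0×10³ MPa × 10.7×10⁻⁶ × 113.9 = 162 MPa (compressive).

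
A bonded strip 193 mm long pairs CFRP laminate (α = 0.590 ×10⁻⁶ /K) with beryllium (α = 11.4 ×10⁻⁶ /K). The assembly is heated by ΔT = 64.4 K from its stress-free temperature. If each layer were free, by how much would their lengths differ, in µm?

134 µm

Δα = |0.590 − 11.4|×10⁻⁶/K = 10.8×10⁻⁶/K.
ΔL_mismatch = Δα·L·ΔT = 10.8×10⁻⁶ × 193.0 mm × 64.4 K = 134 µm.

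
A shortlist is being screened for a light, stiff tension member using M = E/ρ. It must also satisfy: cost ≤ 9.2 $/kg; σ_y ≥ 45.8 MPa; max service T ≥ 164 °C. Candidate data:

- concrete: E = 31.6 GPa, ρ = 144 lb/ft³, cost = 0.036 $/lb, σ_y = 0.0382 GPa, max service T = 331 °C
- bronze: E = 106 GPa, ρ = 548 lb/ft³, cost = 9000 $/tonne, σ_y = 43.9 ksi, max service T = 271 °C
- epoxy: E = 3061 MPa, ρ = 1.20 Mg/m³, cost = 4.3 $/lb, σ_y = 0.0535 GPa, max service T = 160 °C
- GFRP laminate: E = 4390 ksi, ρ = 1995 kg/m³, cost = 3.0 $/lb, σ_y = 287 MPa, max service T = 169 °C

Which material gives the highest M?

GFRP laminate

Screen on constraints: cost ≤ 9.2 $/kg; σ_y ≥ 45.8 MPa; max service T ≥ 164 °C. Survivors: bronze, GFRP laminate.
Normalizing units and computing the index:
  bronze: E = 106.0 GPa, ρ = 8778 kg/m³
  GFRP laminate: E = 30.27 GPa, ρ = 1995 kg/m³
  GFRP laminate: M = 15.2 MN·m/kg
  bronze: M = 12.1 MN·m/kg
GFRP laminate ranks first.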